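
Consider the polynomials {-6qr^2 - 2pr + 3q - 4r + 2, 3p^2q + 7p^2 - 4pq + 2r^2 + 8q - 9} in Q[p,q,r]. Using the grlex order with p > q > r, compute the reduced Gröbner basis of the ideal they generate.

f_1 = -6qr^2 - 2pr + 3q - 4r + 2, LT = qr^2.
f_2 = 3p^2q + 7p^2 - 4pq + 2r^2 + 8q - 9, LT = p^2q.

S(f_1,f_2): lcm = p^2qr^2. S = 1/3p^3r - 7/3p^2r^2 + 4/3pqr^2 - 2/3r^4 - 1/2p^2q + 2/3p^2r - 8/3qr^2 - 1/3p^2 + 3r^2.
  leading term p^3r: no divisor's leading term divides it; move 1/3p^3r to the remainder.
  leading term p^2r^2: no divisor's leading term divides it; move -7/3p^2r^2 to the remainder.
  leading term pqr^2: subtract (-2/9p)·f_1 from 4/3pqr^2 - 2/3r^4 - 1/2p^2q + 2/3p^2r - 8/3qr^2 - 1/3p^2 + 3r^2 → -2/3r^4 - 1/2p^2q + 2/9p^2r - 8/3qr^2 - 1/3p^2 + 2/3pq - 8/9pr + 3r^2 + 4/9p
  leading term r^4: no divisor's leading term divides it; move -2/3r^4 to the remainder.
  leading term p^2q: subtract (-1/6)·f_2 from -1/2p^2q + 2/9p^2r - 8/3qr^2 - 1/3p^2 + 2/3pq - 8/9pr + 3r^2 + 4/9p → 2/9p^2r - 8/3qr^2 + 5/6p^2 - 8/9pr + 10/3r^2 + 4/9p + 4/3q - 3/2
  leading term p^2r: no divisor's leading term divides it; move 2/9p^2r to the remainder.
  leading term qr^2: subtract (4/9)·f_1 from -8/3qr^2 + 5/6p^2 - 8/9pr + 10/3r^2 + 4/9p + 4/3q - 3/2 → 5/6p^2 + 10/3r^2 + 4/9p + 16/9r - 43/18
  leading term p^2: no divisor's leading term divides it; move 5/6p^2 to the remainder.
  leading term r^2: no divisor's leading term divides it; move 10/3r^2 to the remainder.
  leading term p: no divisor's leading term divides it; move 4/9p to the remainder.
  leading term r: no divisor's leading term divides it; move 16/9r to the remainder.
  leading term 1: no divisor's leading term divides it; move -43/18 to the remainder.
  remainder 1/3p^3r - 7/3p^2r^2 - 2/3r^4 + 2/9p^2r + 5/6p^2 + 10/3r^2 + 4/9p + 16/9r - 43/18 ≠ 0; add g_3 = 1/3p^3r - 7/3p^2r^2 - 2/3r^4 + 2/9p^2r + 5/6p^2 + 10/3r^2 + 4/9p + 16/9r - 43/18 to the basis.

The other S-polynomials (S(f_1,g_3), S(f_2,g_3)) all reduce to 0 modulo the current basis, so we have a Gröbner basis.

G = {p^3r - 7p^2r^2 - 2r^4 + 2/3p^2r + 5/2p^2 + 10r^2 + 4/3p + 16/3r - 43/6, p^2q + 7/3p^2 - 4/3pq + 2/3r^2 + 8/3q - 3, qr^2 + 1/3pr - 1/2q + 2/3r - 1/3}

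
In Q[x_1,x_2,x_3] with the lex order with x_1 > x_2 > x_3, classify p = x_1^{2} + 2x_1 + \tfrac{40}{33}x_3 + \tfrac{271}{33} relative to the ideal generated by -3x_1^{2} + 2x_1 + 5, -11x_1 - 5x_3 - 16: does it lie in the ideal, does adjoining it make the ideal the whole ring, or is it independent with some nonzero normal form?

Adjoining x_1^{2} + 2x_1 + \tfrac{40}{33}x_3 + \tfrac{271}{33} makes the ideal the whole ring: the system is inconsistent.

First compute the reduced Gröbner basis of I by Buchberger's algorithm.
f_1 = -3x_1^{2} + 2x_1 + 5, LT = x_1^{2}.
f_2 = -11x_1 - 5x_3 - 16, LT = x_1.

S(f_1,f_2): lcm = x_1^{2}. S = -\tfrac{5}{11}x_1x_3 - \tfrac{70}{33}x_1 - \tfrac{5}{3}.
  leading term x_1x_3: subtract (\tfrac{5}{121}x_3)·f_2 from -\tfrac{5}{11}x_1x_3 - \tfrac{70}{33}x_1 - \tfrac{5}{3} → -\tfrac{70}{33}x_1 + \tfrac{25}{121}x_3^{2} + \tfrac{80}{121}x_3 - \tfrac{5}{3}
  leading term x_1: subtract (\tfrac{70}{363})·f_2 from -\tfrac{70}{33}x_1 + \tfrac{25}{121}x_3^{2} + \tfrac{80}{121}x_3 - \tfrac{5}{3} → \tfrac{25}{121}x_3^{2} + \tfrac{590}{363}x_3 + \tfrac{515}{363}
  leading term x_3^{2}: no divisor's leading term divides it; move \tfrac{25}{121}x_3^{2} to the remainder.
  leading term x_3: no divisor's leading term divides it; move \tfrac{590}{363}x_3 to the remainder.
  leading term 1: no divisor's leading term divides it; move \tfrac{515}{363} to the remainder.
  remainder \tfrac{25}{121}x_3^{2} + \tfrac{590}{363}x_3 + \tfrac{515}{363} ≠ 0; add h_3 = \tfrac{25}{121}x_3^{2} + \tfrac{590}{363}x_3 + \tfrac{515}{363} to the basis.

The other S-polynomials (S(f_1,h_3), S(f_2,h_3)) all reduce to 0 modulo the current basis, so we have a Gröbner basis.
Inter-reduce: drop elements whose leading term is divisible by another's, tail-reduce, and make monic.
Reduced Gröbner basis: {x_1 + \tfrac{5}{11}x_3 + \tfrac{16}{11}, x_3^{2} + \tfrac{118}{15}x_3 + \tfrac{103}{15}}.
Label its elements g_1 = x_1 + \tfrac{5}{11}x_3 + \tfrac{16}{11}, g_2 = x_3^{2} + \tfrac{118}{15}x_3 + \tfrac{103}{15}.

Reduce p = x_1^{2} + 2x_1 + \tfrac{40}{33}x_3 + \tfrac{271}{33} modulo G:
  leading term x_1^{2}: subtract (x_1)·g_1 from x_1^{2} + 2x_1 + \tfrac{40}{33}x_3 + \tfrac{271}{33} → -\tfrac{5}{11}x_1x_3 + \tfrac{6}{11}x_1 + \tfrac{40}{33}x_3 + \tfrac{271}{33}
  leading term x_1x_3: subtract (-\tfrac{5}{11}x_3)·g_1 from -\tfrac{5}{11}x_1x_3 + \tfrac{6}{11}x_1 + \tfrac{40}{33}x_3 + \tfrac{271}{33} → \tfrac{6}{11}x_1 + \tfrac{25}{121}x_3^{2} + \tfrac{680}{363}x_3 + \tfrac{271}{33}
  leading term x_1: subtract (\tfrac{6}{11})·g_1 from \tfrac{6}{11}x_1 + \tfrac{25}{121}x_3^{2} + \tfrac{680}{363}x_3 + \tfrac{271}{33} → \tfrac{25}{121}x_3^{2} + \tfrac{590}{363}x_3 + \tfrac{2693}{363}
  leading term x_3^{2}: subtract (\tfrac{25}{121})·g_2 from \tfrac{25}{121}x_3^{2} + \tfrac{590}{363}x_3 + \tfrac{2693}{363} → 6
  leading term 1: no divisor's leading term divides it; move 6 to the remainder.
  normal form = 6.
The normal form is nonzero, so p ∉ I. Since p minus its normal form lies in I, I + (p) = I + (r) where r = 6; decide whether this ideal is the whole ring.
Here r = 6 is a nonzero constant, hence a unit: 1 ∈ I + (p), the Gröbner basis of I + (p) is {1}, and the enlarged system has no common solution — adjoining p is inconsistent.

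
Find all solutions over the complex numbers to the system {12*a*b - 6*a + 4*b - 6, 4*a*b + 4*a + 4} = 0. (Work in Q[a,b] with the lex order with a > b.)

{(-1, 0), (-2/9, 7/2)}

Compute a lex Gröbner basis by Buchberger's algorithm.
f_1 = 12*a*b - 6*a + 4*b - 6, LT = a*b.
f_2 = 4*a*b + 4*a + 4, LT = a*b.

S(f_1,f_2): lcm = a*b. S = -3/2*a + 1/3*b - 3/2.
  leading term a: no divisor's leading term divides it; move -3/2*a to the remainder.
  leading term b: no divisor's leading term divides it; move 1/3*b to the remainder.
  leading term 1: no divisor's leading term divides it; move -3/2 to the remainder.
  remainder -3/2*a + 1/3*b - 3/2 ≠ 0; add h_3 = -3/2*a + 1/3*b - 3/2 to the basis.

S(f_1,h_3): lcm = a*b. S = -1/2*a + 2/9*b**2 - 2/3*b - 1/2.
  leading term a: subtract (1/3)·h_3 from -1/2*a + 2/9*b**2 - 2/3*b - 1/2 → 2/9*b**2 - 7/9*b
  leading term b**2: no divisor's leading term divides it; move 2/9*b**2 to the remainder.
  leading term b: no divisor's leading term divides it; move -7/9*b to the remainder.
  remainder 2/9*b**2 - 7/9*b ≠ 0; add h_4 = 2/9*b**2 - 7/9*b to the basis.

S(f_2,h_3): lcm = a*b. S = a + 2/9*b**2 - b + 1.
  leading term a: subtract (-2/3)·h_3 from a + 2/9*b**2 - b + 1 → 2/9*b**2 - 7/9*b
  leading term b**2: subtract (1)·h_4 from 2/9*b**2 - 7/9*b → 0
  remainder 0.

S(f_1,h_4): lcm = a*b**2. S = 3*a*b + 1/3*b**2 - 1/2*b.
  leading term a*b: subtract (1/4)·f_1 from 3*a*b + 1/3*b**2 - 1/2*b → 3/2*a + 1/3*b**2 - 3/2*b + 3/2
  leading term a: subtract (-1)·h_3 from 3/2*a + 1/3*b**2 - 3/2*b + 3/2 → 1/3*b**2 - 7/6*b
  leading term b**2: subtract (3/2)·h_4 from 1/3*b**2 - 7/6*b → 0
  remainder 0.

S(f_2,h_4): lcm = a*b**2. S = 9/2*a*b + b.
  leading term a*b: subtract (3/8)·f_1 from 9/2*a*b + b → 9/4*a - 1/2*b + 9/4
  leading term a: subtract (-3/2)·h_3 from 9/4*a - 1/2*b + 9/4 → 0
  remainder 0.

S(h_3,h_4): leading monomials are coprime, so the S-polynomial reduces to 0 (Buchberger's first criterion).
Every S-polynomial of the final basis reduces to 0, so we have a Gröbner basis.
Inter-reduce: drop elements whose leading term is divisible by another's, tail-reduce, and make monic.
Reduced Gröbner basis: {a - 2/9*b + 1, b**2 - 7/2*b}.

Since the basis is lex-ordered, b**2 - 7/2*b is univariate in b. Its roots are {0, 7/2}. Back-substituting each root into the other basis elements fixes the other coordinates.
  b = 0: the earlier basis element becomes a + 1 = 0, giving a = -1 — point (-1, 0).
  b = 7/2: the earlier basis element becomes a + 2/9 = 0, giving a = -2/9 — point (-2/9, 7/2).
Each listed point satisfies every original equation (direct substitution).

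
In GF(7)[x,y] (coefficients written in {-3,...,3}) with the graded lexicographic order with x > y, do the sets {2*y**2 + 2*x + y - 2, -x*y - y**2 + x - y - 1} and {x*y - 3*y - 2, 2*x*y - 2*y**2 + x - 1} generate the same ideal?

No, the ideals differ.

Two ideals are equal iff their reduced Gröbner bases coincide (the reduced basis is unique for a fixed ordering).
Buchberger on the first generating set:
f_1 = 2*y**2 + 2*x + y - 2, LT = y**2.
f_2 = -x*y - y**2 + x - y - 1, LT = x*y.

S(f_1,f_2): lcm = x*y**2. S = -y**3 + x**2 - 2*x*y - y**2 - x - y.
  leading term y**3: subtract (3*y)·f_1 from -y**3 + x**2 - 2*x*y - y**2 - x - y → x**2 - x*y + 3*y**2 - x - 2*y
  leading term x**2: no divisor's leading term divides it; move x**2 to the remainder.
  leading term x*y: subtract (1)·f_2 from -x*y + 3*y**2 - x - 2*y → -3*y**2 - 2*x - y + 1
  leading term y**2: subtract (2)·f_1 from -3*y**2 - 2*x - y + 1 → x - 3*y - 2
  leading term x: no divisor's leading term divides it; move x to the remainder.
  leading term y: no divisor's leading term divides it; move -3*y to the remainder.
  leading term 1: no divisor's leading term divides it; move -2 to the remainder.
  remainder x**2 + x - 3*y - 2 ≠ 0; add g_3 = x**2 + x - 3*y - 2 to the basis.

The other S-polynomials (S(f_1,g_3), S(f_2,g_3)) all reduce to 0 modulo the current basis, so we have a Gröbner basis.
Inter-reduce: drop elements whose leading term is divisible by another's, tail-reduce, and make monic.
Reduced Gröbner basis: {x**2 + x - 3*y - 2, x*y - 2*x - 3*y + 2, y**2 + x - 3*y - 1}.

Buchberger on the second generating set:
h_1 = x*y - 3*y - 2, LT = x*y.
h_2 = 2*x*y - 2*y**2 + x - 1, LT = x*y.

S(h_1,h_2): lcm = x*y. S = y**2 + 3*x - 3*y + 2.
  leading term y**2: no divisor's leading term divides it; move y**2 to the remainder.
  leading term x: no divisor's leading term divides it; move 3*x to the remainder.
  leading term y: no divisor's leading term divides it; move -3*y to the remainder.
  leading term 1: no divisor's leading term divides it; move 2 to the remainder.
  remainder y**2 + 3*x - 3*y + 2 ≠ 0; add k_3 = y**2 + 3*x - 3*y + 2 to the basis.

S(h_1,k_3): lcm = x*y**2. S = -3*x**2 + 3*x*y - 3*y**2 - 2*x - 2*y.
  leading term x**2: no divisor's leading term divides it; move -3*x**2 to the remainder.
  leading term x*y: subtract (3)·h_1 from 3*x*y - 3*y**2 - 2*x - 2*y → -3*y**2 - 2*x - 1
  leading term y**2: subtract (-3)·k_3 from -3*y**2 - 2*x - 1 → -2*y - 2
  leading term y: no divisor's leading term divides it; move -2*y to the remainder.
  leading term 1: no divisor's leading term divides it; move -2 to the remainder.
  remainder -3*x**2 - 2*y - 2 ≠ 0; add k_4 = -3*x**2 - 2*y - 2 to the basis.

The other S-polynomials (S(h_2,k_3), S(h_1,k_4), S(h_2,k_4), S(k_3,k_4)) all reduce to 0 modulo the current basis, so we have a Gröbner basis.
Inter-reduce: drop elements whose leading term is divisible by another's, tail-reduce, and make monic.
Reduced Gröbner basis: {x**2 + 3*y + 3, x*y - 3*y - 2, y**2 + 3*x - 3*y + 2}.

The bases are distinct; the ideals are different.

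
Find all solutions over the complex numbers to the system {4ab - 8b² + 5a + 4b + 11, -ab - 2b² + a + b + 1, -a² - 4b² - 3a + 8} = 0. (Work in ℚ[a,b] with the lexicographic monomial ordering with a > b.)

{(1, -1)}

Compute a lex Gröbner basis by Buchberger's algorithm.
f_1 = 4ab + 5a - 8b² + 4b + 11, LT = ab.
f_2 = -ab + a - 2b² + b + 1, LT = ab.
f_3 = -a² - 3a - 4b² + 8, LT = a².

S(f_1,f_2): lcm = ab. S = 9/4a - 4b² + 2b + 15/4.
  leading term a: no divisor's leading term divides it; move 9/4a to the remainder.
  leading term b²: no divisor's leading term divides it; move -4b² to the remainder.
  leading term b: no divisor's leading term divides it; move 2b to the remainder.
  leading term 1: no divisor's leading term divides it; move 15/4 to the remainder.
  remainder 9/4a - 4b² + 2b + 15/4 ≠ 0; add h_4 = 9/4a - 4b² + 2b + 15/4 to the basis.

S(f_1,f_3): lcm = a²b. S = 5/4a² - 2ab² - 2ab + 11/4a - 4b³ + 8b.
  leading term a²: subtract (-5/4)·f_3 from 5/4a² - 2ab² - 2ab + 11/4a - 4b³ + 8b → -2ab² - 2ab - a - 4b³ - 5b² + 8b + 10
  leading term ab²: subtract (-½b)·f_1 from -2ab² - 2ab - a - 4b³ - 5b² + 8b + 10 → ½ab - a - 8b³ - 3b² + 27/2b + 10
  leading term ab: subtract (⅛)·f_1 from ½ab - a - 8b³ - 3b² + 27/2b + 10 → -13/8a - 8b³ - 2b² + 13b + 69/8
  leading term a: subtract (-13/18)·h_4 from -13/8a - 8b³ - 2b² + 13b + 69/8 → -8b³ - 44/9b² + 130/9b + 34/3
  leading term b³: no divisor's leading term divides it; move -8b³ to the remainder.
  leading term b²: no divisor's leading term divides it; move -44/9b² to the remainder.
  leading term b: no divisor's leading term divides it; move 130/9b to the remainder.
  leading term 1: no divisor's leading term divides it; move 34/3 to the remainder.
  remainder -8b³ - 44/9b² + 130/9b + 34/3 ≠ 0; add h_5 = -8b³ - 44/9b² + 130/9b + 34/3 to the basis.

S(f_2,f_3): lcm = a²b. S = -a² + 2ab² - 4ab - a - 4b³ + 8b.
  leading term a²: subtract (1)·f_3 from -a² + 2ab² - 4ab - a - 4b³ + 8b → 2ab² - 4ab + 2a - 4b³ + 4b² + 8b - 8
  leading term ab²: subtract (½b)·f_1 from 2ab² - 4ab + 2a - 4b³ + 4b² + 8b - 8 → -13/2ab + 2a + 2b² + 5/2b - 8
  leading term ab: subtract (-13/8)·f_1 from -13/2ab + 2a + 2b² + 5/2b - 8 → 81/8a - 11b² + 9b + 79/8
  leading term a: subtract (9/2)·h_4 from 81/8a - 11b² + 9b + 79/8 → 7b² - 7
  leading term b²: no divisor's leading term divides it; move 7b² to the remainder.
  leading term 1: no divisor's leading term divides it; move -7 to the remainder.
  remainder 7b² - 7 ≠ 0; add h_6 = 7b² - 7 to the basis.

S(f_1,h_4): lcm = ab. S = 5/4a + 16/9b³ - 26/9b² - ⅔b + 11/4.
  leading term a: subtract (5/9)·h_4 from 5/4a + 16/9b³ - 26/9b² - ⅔b + 11/4 → 16/9b³ - ⅔b² - 16/9b + ⅔
  leading term b³: subtract (-2/9)·h_5 from 16/9b³ - ⅔b² - 16/9b + ⅔ → -142/81b² + 116/81b + 86/27
  leading term b²: subtract (-142/567)·h_6 from -142/81b² + 116/81b + 86/27 → 116/81b + 116/81
  leading term b: no divisor's leading term divides it; move 116/81b to the remainder.
  leading term 1: no divisor's leading term divides it; move 116/81 to the remainder.
  remainder 116/81b + 116/81 ≠ 0; add h_7 = 116/81b + 116/81 to the basis.

The other S-polynomials (S(f_2,h_4), S(f_3,h_4), S(f_1,h_5), S(f_2,h_5), S(f_3,h_5), S(h_4,h_5), S(f_1,h_6), S(f_2,h_6), S(f_3,h_6), S(h_4,h_6), S(h_5,h_6), S(f_1,h_7), S(f_2,h_7), S(f_3,h_7), S(h_4,h_7), S(h_5,h_7), S(h_6,h_7)) all reduce to 0 modulo the current basis, so we have a Gröbner basis.
Inter-reduce: drop elements whose leading term is divisible by another's, tail-reduce, and make monic.
Reduced Gröbner basis: {a - 1, b + 1}.

Since the basis is lex-ordered, b + 1 is univariate in b. Its roots are {-1}. Back-substituting each root into the other basis elements fixes the other coordinates.
  b = -1: the earlier basis element becomes a - 1 = 0, giving a = 1 — point (1, -1).
This is the nonlinear analogue of row-reducing a linear system.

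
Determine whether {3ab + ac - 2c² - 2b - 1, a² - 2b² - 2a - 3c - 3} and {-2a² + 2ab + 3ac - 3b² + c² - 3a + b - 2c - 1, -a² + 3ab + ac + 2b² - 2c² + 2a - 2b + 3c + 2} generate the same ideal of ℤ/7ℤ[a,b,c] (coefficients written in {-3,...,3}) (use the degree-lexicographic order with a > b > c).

Since reduced Gröbner bases are canonical representatives of ideals under a given ordering, it suffices to compute and compare them.
Buchberger on the first generating set:
f_1 = 3ab + ac - 2c² - 2b - 1, LT = ab.
f_2 = a² - 2b² - 2a - 3c - 3, LT = a².

S(f_1,f_2): lcm = a²b. S = -2a²c - 3ac² + 2b³ - ab + 3bc + 2a + 3b.
  reduce S modulo (f_1, f_2):
  remainder -3ac² + 2b³ + 3b²c + ac + 3bc - 2c² + 2a + c + 2 ≠ 0; add g_3 = -3ac² + 2b³ + 3b²c + ac + 3bc - 2c² + 2a + c + 2 to the basis.

S(f_1,g_3): lcm = abc². S = -2ac³ + 3b⁴ + b³c - 3c⁴ - 2abc + b²c + bc² + 3ab - 2bc + 2c² + 3b.
  reduce S modulo (f_1, f_2, g_3):
  remainder 3b⁴ + 2b³c - 2b²c² - 3c⁴ + b²c - bc² - bc + c² - 2b - 2c + 1 ≠ 0; add g_4 = 3b⁴ + 2b³c - 2b²c² - 3c⁴ + b²c - bc² - bc + c² - 2b - 2c + 1 to the basis.

The other S-polynomials (S(f_2,g_3), S(f_1,g_4), S(f_2,g_4), S(g_3,g_4)) all reduce to 0 modulo the current basis, so we have a Gröbner basis.
Inter-reduce: drop elements whose leading term is divisible by another's, tail-reduce, and make monic.
Reduced Gröbner basis: {b⁴ + 3b³c - 3b²c² - c⁴ - 2b²c + 2bc² + 2bc - 2c² - 3b - 3c - 2, ac² - 3b³ - b²c + 2ac - bc + 3c² - 3a + 2c - 3, a² - 2b² - 2a - 3c - 3, ab - 2ac - 3c² - 3b + 2}.

Buchberger on the second generating set:
h_1 = -2a² + 2ab + 3ac - 3b² + c² - 3a + b - 2c - 1, LT = a².
h_2 = -a² + 3ab + ac + 2b² - 2c² + 2a - 2b + 3c + 2, LT = a².

S(h_1,h_2): lcm = a². S = 2ab + 3ac + c² + b - 3c - 1.
  reduce S modulo (h_1, h_2):
  remainder 2ab + 3ac + c² + b - 3c - 1 ≠ 0; add k_3 = 2ab + 3ac + c² + b - 3c - 1 to the basis.

S(h_1,k_3): lcm = a²b. S = 2a²c - ab² + 2abc + 3ac² - 2b³ + 3bc² + ab - 2ac + 3b² + bc - 3a - 3b.
  reduce S modulo (h_1, h_2, k_3):
  remainder 3ac² - 2b³ - 3b²c - 3ac + 3bc - 3c² - 3a + 3b - 2c - 3 ≠ 0; add k_4 = 3ac² - 2b³ - 3b²c - 3ac + 3bc - 3c² - 3a + 3b - 2c - 3 to the basis.

S(k_3,k_4): lcm = abc². S = -2ac³ + 3b⁴ + b³c - 3c⁴ + abc - b²c - 2bc² + 2c³ + ab - b² + 3bc + 3c² + b.
  reduce S modulo (h_1, h_2, k_3, k_4):
  remainder 3b⁴ + 2b³c - 2b²c² - 3c⁴ - b²c + 3c³ - b² + bc - 2c² - 3b - 3 ≠ 0; add k_5 = 3b⁴ + 2b³c - 2b²c² - 3c⁴ - b²c + 3c³ - b² + bc - 2c² - 3b - 3 to the basis.

The other S-polynomials (S(h_2,k_3), S(h_1,k_4), S(h_2,k_4), S(h_1,k_5), S(h_2,k_5), S(k_3,k_5), S(k_4,k_5)) all reduce to 0 modulo the current basis, so we have a Gröbner basis.
Inter-reduce: drop elements whose leading term is divisible by another's, tail-reduce, and make monic.
Reduced Gröbner basis: {b⁴ + 3b³c - 3b²c² - c⁴ + 2b²c + c³ + 2b² - 2bc - 3c² - b - 1, ac² - 3b³ - b²c - ac + bc - c² - a + b - 3c - 1, a² - 2b² - 2a + 3c, ab - 2ac - 3c² - 3b + 2c + 3}.

The bases are distinct; the ideals are different.

No, the ideals differ.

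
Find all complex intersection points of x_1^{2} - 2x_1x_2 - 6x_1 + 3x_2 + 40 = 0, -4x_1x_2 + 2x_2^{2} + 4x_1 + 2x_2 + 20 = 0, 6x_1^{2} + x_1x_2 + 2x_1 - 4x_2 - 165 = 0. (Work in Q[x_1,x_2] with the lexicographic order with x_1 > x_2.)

Compute a lex Gröbner basis by Buchberger's algorithm.
f_1 = x_1^{2} - 2x_1x_2 - 6x_1 + 3x_2 + 40, LT = x_1^{2}.
f_2 = -4x_1x_2 + 4x_1 + 2x_2^{2} + 2x_2 + 20, LT = x_1x_2.
f_3 = 6x_1^{2} + x_1x_2 + 2x_1 - 4x_2 - 165, LT = x_1^{2}.

S(f_1,f_2): lcm = x_1^{2}x_2. S = x_1^{2} - \tfrac{3}{2}x_1x_2^{2} - \tfrac{11}{2}x_1x_2 + 5x_1 + 3x_2^{2} + 40x_2.
  leading term x_1^{2}: subtract (1)·f_1 from x_1^{2} - \tfrac{3}{2}x_1x_2^{2} - \tfrac{11}{2}x_1x_2 + 5x_1 + 3x_2^{2} + 40x_2 → -\tfrac{3}{2}x_1x_2^{2} - \tfrac{7}{2}x_1x_2 + 11x_1 + 3x_2^{2} + 37x_2 - 40
  leading term x_1x_2^{2}: subtract (\tfrac{3}{8}x_2)·f_2 from -\tfrac{3}{2}x_1x_2^{2} - \tfrac{7}{2}x_1x_2 + 11x_1 + 3x_2^{2} + 37x_2 - 40 → -5x_1x_2 + 11x_1 - \tfrac{3}{4}x_2^{3} + \tfrac{9}{4}x_2^{2} + \tfrac{59}{2}x_2 - 40
  leading term x_1x_2: subtract (\tfrac{5}{4})·f_2 from -5x_1x_2 + 11x_1 - \tfrac{3}{4}x_2^{3} + \tfrac{9}{4}x_2^{2} + \tfrac{59}{2}x_2 - 40 → 6x_1 - \tfrac{3}{4}x_2^{3} - \tfrac{1}{4}x_2^{2} + 27x_2 - 65
  leading term x_1: no divisor's leading term divides it; move 6x_1 to the remainder.
  leading term x_2^{3}: no divisor's leading term divides it; move -\tfrac{3}{4}x_2^{3} to the remainder.
  leading term x_2^{2}: no divisor's leading term divides it; move -\tfrac{1}{4}x_2^{2} to the remainder.
  leading term x_2: no divisor's leading term divides it; move 27x_2 to the remainder.
  leading term 1: no divisor's leading term divides it; move -65 to the remainder.
  remainder 6x_1 - \tfrac{3}{4}x_2^{3} - \tfrac{1}{4}x_2^{2} + 27x_2 - 65 ≠ 0; add h_4 = 6x_1 - \tfrac{3}{4}x_2^{3} - \tfrac{1}{4}x_2^{2} + 27x_2 - 65 to the basis.

S(f_1,f_3): lcm = x_1^{2}. S = -\tfrac{13}{6}x_1x_2 - \tfrac{19}{3}x_1 + \tfrac{11}{3}x_2 + \tfrac{135}{2}.
  leading term x_1x_2: subtract (\tfrac{13}{24})·f_2 from -\tfrac{13}{6}x_1x_2 - \tfrac{19}{3}x_1 + \tfrac{11}{3}x_2 + \tfrac{135}{2} → -\tfrac{17}{2}x_1 - \tfrac{13}{12}x_2^{2} + \tfrac{31}{12}x_2 + \tfrac{170}{3}
  leading term x_1: subtract (-\tfrac{17}{12})·h_4 from -\tfrac{17}{2}x_1 - \tfrac{13}{12}x_2^{2} + \tfrac{31}{12}x_2 + \tfrac{170}{3} → -\tfrac{17}{16}x_2^{3} - \tfrac{23}{16}x_2^{2} + \tfrac{245}{6}x_2 - \tfrac{425}{12}
  leading term x_2^{3}: no divisor's leading term divides it; move -\tfrac{17}{16}x_2^{3} to the remainder.
  leading term x_2^{2}: no divisor's leading term divides it; move -\tfrac{23}{16}x_2^{2} to the remainder.
  leading term x_2: no divisor's leading term divides it; move \tfrac{245}{6}x_2 to the remainder.
  leading term 1: no divisor's leading term divides it; move -\tfrac{425}{12} to the remainder.
  remainder -\tfrac{17}{16}x_2^{3} - \tfrac{23}{16}x_2^{2} + \tfrac{245}{6}x_2 - \tfrac{425}{12} ≠ 0; add h_5 = -\tfrac{17}{16}x_2^{3} - \tfrac{23}{16}x_2^{2} + \tfrac{245}{6}x_2 - \tfrac{425}{12} to the basis.

S(f_2,f_3): lcm = x_1^{2}x_2. S = -x_1^{2} - \tfrac{2}{3}x_1x_2^{2} - \tfrac{5}{6}x_1x_2 - 5x_1 + \tfrac{2}{3}x_2^{2} + \tfrac{55}{2}x_2.
  leading term x_1^{2}: subtract (-1)·f_1 from -x_1^{2} - \tfrac{2}{3}x_1x_2^{2} - \tfrac{5}{6}x_1x_2 - 5x_1 + \tfrac{2}{3}x_2^{2} + \tfrac{55}{2}x_2 → -\tfrac{2}{3}x_1x_2^{2} - \tfrac{17}{6}x_1x_2 - 11x_1 + \tfrac{2}{3}x_2^{2} + \tfrac{61}{2}x_2 + 40
  leading term x_1x_2^{2}: subtract (\tfrac{1}{6}x_2)·f_2 from -\tfrac{2}{3}x_1x_2^{2} - \tfrac{17}{6}x_1x_2 - 11x_1 + \tfrac{2}{3}x_2^{2} + \tfrac{61}{2}x_2 + 40 → -\tfrac{7}{2}x_1x_2 - 11x_1 - \tfrac{1}{3}x_2^{3} + \tfrac{1}{3}x_2^{2} + \tfrac{163}{6}x_2 + 40
  leading term x_1x_2: subtract (\tfrac{7}{8})·f_2 from -\tfrac{7}{2}x_1x_2 - 11x_1 - \tfrac{1}{3}x_2^{3} + \tfrac{1}{3}x_2^{2} + \tfrac{163}{6}x_2 + 40 → -\tfrac{29}{2}x_1 - \tfrac{1}{3}x_2^{3} - \tfrac{17}{12}x_2^{2} + \tfrac{305}{12}x_2 + \tfrac{45}{2}
  leading term x_1: subtract (-\tfrac{29}{12})·h_4 from -\tfrac{29}{2}x_1 - \tfrac{1}{3}x_2^{3} - \tfrac{17}{12}x_2^{2} + \tfrac{305}{12}x_2 + \tfrac{45}{2} → -\tfrac{103}{48}x_2^{3} - \tfrac{97}{48}x_2^{2} + \tfrac{272}{3}x_2 - \tfrac{1615}{12}
  leading term x_2^{3}: subtract (\tfrac{103}{51})·h_5 from -\tfrac{103}{48}x_2^{3} - \tfrac{97}{48}x_2^{2} + \tfrac{272}{3}x_2 - \tfrac{1615}{12} → \tfrac{15}{17}x_2^{2} + \tfrac{2509}{306}x_2 - \tfrac{1135}{18}
  leading term x_2^{2}: no divisor's leading term divides it; move \tfrac{15}{17}x_2^{2} to the remainder.
  leading term x_2: no divisor's leading term divides it; move \tfrac{2509}{306}x_2 to the remainder.
  leading term 1: no divisor's leading term divides it; move -\tfrac{1135}{18} to the remainder.
  remainder \tfrac{15}{17}x_2^{2} + \tfrac{2509}{306}x_2 - \tfrac{1135}{18} ≠ 0; add h_6 = \tfrac{15}{17}x_2^{2} + \tfrac{2509}{306}x_2 - \tfrac{1135}{18} to the basis.

S(f_2,h_5): lcm = x_1x_2^{3}. S = -\tfrac{40}{17}x_1x_2^{2} + \tfrac{1960}{51}x_1x_2 - \tfrac{100}{3}x_1 - \tfrac{1}{2}x_2^{4} - \tfrac{1}{2}x_2^{3} - 5x_2^{2}.
  leading term x_1x_2^{2}: subtract (\tfrac{10}{17}x_2)·f_2 from -\tfrac{40}{17}x_1x_2^{2} + \tfrac{1960}{51}x_1x_2 - \tfrac{100}{3}x_1 - \tfrac{1}{2}x_2^{4} - \tfrac{1}{2}x_2^{3} - 5x_2^{2} → \tfrac{1840}{51}x_1x_2 - \tfrac{100}{3}x_1 - \tfrac{1}{2}x_2^{4} - \tfrac{57}{34}x_2^{3} - \tfrac{105}{17}x_2^{2} - \tfrac{200}{17}x_2
  leading term x_1x_2: subtract (-\tfrac{460}{51})·f_2 from \tfrac{1840}{51}x_1x_2 - \tfrac{100}{3}x_1 - \tfrac{1}{2}x_2^{4} - \tfrac{57}{34}x_2^{3} - \tfrac{105}{17}x_2^{2} - \tfrac{200}{17}x_2 → \tfrac{140}{51}x_1 - \tfrac{1}{2}x_2^{4} - \tfrac{57}{34}x_2^{3} + \tfrac{605}{51}x_2^{2} + \tfrac{320}{51}x_2 + \tfrac{9200}{51}
  leading term x_1: subtract (\tfrac{70}{153})·h_4 from \tfrac{140}{51}x_1 - \tfrac{1}{2}x_2^{4} - \tfrac{57}{34}x_2^{3} + \tfrac{605}{51}x_2^{2} + \tfrac{320}{51}x_2 + \tfrac{9200}{51} → -\tfrac{1}{2}x_2^{4} - \tfrac{4}{3}x_2^{3} + \tfrac{3665}{306}x_2^{2} - \tfrac{310}{51}x_2 + \tfrac{32150}{153}
  leading term x_2^{4}: subtract (\tfrac{8}{17}x_2)·h_5 from -\tfrac{1}{2}x_2^{4} - \tfrac{4}{3}x_2^{3} + \tfrac{3665}{306}x_2^{2} - \tfrac{310}{51}x_2 + \tfrac{32150}{153} → -\tfrac{67}{102}x_2^{3} - \tfrac{2215}{306}x_2^{2} + \tfrac{180}{17}x_2 + \tfrac{32150}{153}
  leading term x_2^{3}: subtract (\tfrac{536}{867})·h_5 from -\tfrac{67}{102}x_2^{3} - \tfrac{2215}{306}x_2^{2} + \tfrac{180}{17}x_2 + \tfrac{32150}{153} → -\tfrac{16516}{2601}x_2^{2} - \tfrac{38120}{2601}x_2 + \tfrac{35500}{153}
  leading term x_2^{2}: subtract (-\tfrac{16516}{2295})·h_6 from -\tfrac{16516}{2601}x_2^{2} - \tfrac{38120}{2601}x_2 + \tfrac{35500}{153} → \tfrac{916066}{20655}x_2 - \tfrac{916066}{4131}
  leading term x_2: no divisor's leading term divides it; move \tfrac{916066}{20655}x_2 to the remainder.
  leading term 1: no divisor's leading term divides it; move -\tfrac{916066}{4131} to the remainder.
  remainder \tfrac{916066}{20655}x_2 - \tfrac{916066}{4131} ≠ 0; add h_7 = \tfrac{916066}{20655}x_2 - \tfrac{916066}{4131} to the basis.

The other S-polynomials (S(f_1,h_4), S(f_2,h_4), S(f_3,h_4), S(f_1,h_5), S(f_3,h_5), S(h_4,h_5), S(f_1,h_6), S(f_2,h_6), S(f_3,h_6), S(h_4,h_6), S(h_5,h_6), S(f_1,h_7), S(f_2,h_7), S(f_3,h_7), S(h_4,h_7), S(h_5,h_7), S(h_6,h_7)) all reduce to 0 modulo the current basis, so we have a Gröbner basis.
Inter-reduce: drop elements whose leading term is divisible by another's, tail-reduce, and make monic.
Reduced Gröbner basis: {x_1 - 5, x_2 - 5}.

From the last basis element, x_2 - 5 = 0, so x_2 takes values in {5}. Each choice, substituted upward through the basis, yields the corresponding point(s) of the solution set.
  x_2 = 5: the earlier basis element becomes x_1 - 5 = 0, giving x_1 = 5 — point (5, 5).
Substituting each solution back into the original system confirms all equations vanish.

{(5, 5)}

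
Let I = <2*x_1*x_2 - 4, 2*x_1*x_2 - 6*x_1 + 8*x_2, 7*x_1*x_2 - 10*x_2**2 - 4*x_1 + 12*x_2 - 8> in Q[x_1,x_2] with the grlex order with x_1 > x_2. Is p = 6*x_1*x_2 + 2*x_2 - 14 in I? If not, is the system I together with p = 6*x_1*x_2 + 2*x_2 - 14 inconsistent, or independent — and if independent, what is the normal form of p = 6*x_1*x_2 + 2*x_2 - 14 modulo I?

6*x_1*x_2 + 2*x_2 - 14 lies in I (it reduces to 0).

First compute the reduced Gröbner basis of I by Buchberger's algorithm.
f_1 = 2*x_1*x_2 - 4, LT = x_1*x_2.
f_2 = 2*x_1*x_2 - 6*x_1 + 8*x_2, LT = x_1*x_2.
f_3 = 7*x_1*x_2 - 10*x_2**2 - 4*x_1 + 12*x_2 - 8, LT = x_1*x_2.

S(f_1,f_2): lcm = x_1*x_2. S = 3*x_1 - 4*x_2 - 2.
  leading term x_1: no divisor's leading term divides it; move 3*x_1 to the remainder.
  leading term x_2: no divisor's leading term divides it; move -4*x_2 to the remainder.
  leading term 1: no divisor's leading term divides it; move -2 to the remainder.
  remainder 3*x_1 - 4*x_2 - 2 ≠ 0; add h_4 = 3*x_1 - 4*x_2 - 2 to the basis.

S(f_1,f_3): lcm = x_1*x_2. S = 10/7*x_2**2 + 4/7*x_1 - 12/7*x_2 - 6/7.
  leading term x_2**2: no divisor's leading term divides it; move 10/7*x_2**2 to the remainder.
  leading term x_1: subtract (4/21)·h_4 from 4/7*x_1 - 12/7*x_2 - 6/7 → -20/21*x_2 - 10/21
  leading term x_2: no divisor's leading term divides it; move -20/21*x_2 to the remainder.
  leading term 1: no divisor's leading term divides it; move -10/21 to the remainder.
  remainder 10/7*x_2**2 - 20/21*x_2 - 10/21 ≠ 0; add h_5 = 10/7*x_2**2 - 20/21*x_2 - 10/21 to the basis.

S(f_1,h_4): lcm = x_1*x_2. S = 4/3*x_2**2 + 2/3*x_2 - 2.
  leading term x_2**2: subtract (14/15)·h_5 from 4/3*x_2**2 + 2/3*x_2 - 2 → 14/9*x_2 - 14/9
  leading term x_2: no divisor's leading term divides it; move 14/9*x_2 to the remainder.
  leading term 1: no divisor's leading term divides it; move -14/9 to the remainder.
  remainder 14/9*x_2 - 14/9 ≠ 0; add h_6 = 14/9*x_2 - 14/9 to the basis.

The other S-polynomials (S(f_2,f_3), S(f_2,h_4), S(f_3,h_4), S(f_1,h_5), S(f_2,h_5), S(f_3,h_5), S(h_4,h_5), S(f_1,h_6), S(f_2,h_6), S(f_3,h_6), S(h_4,h_6), S(h_5,h_6)) all reduce to 0 modulo the current basis, so we have a Gröbner basis.
Inter-reduce: drop elements whose leading term is divisible by another's, tail-reduce, and make monic.
Reduced Gröbner basis: {x_1 - 2, x_2 - 1}.
Label its elements g_1 = x_1 - 2, g_2 = x_2 - 1.

Reduce p = 6*x_1*x_2 + 2*x_2 - 14 modulo G:
  leading term x_1*x_2: subtract (6*x_2)·g_1 from 6*x_1*x_2 + 2*x_2 - 14 → 14*x_2 - 14
  leading term x_2: subtract (14)·g_2 from 14*x_2 - 14 → 0
  normal form = 0.
Since the normal form is 0, p ∈ I.

The remainder on division by a Gröbner basis is unique — it is the normal form.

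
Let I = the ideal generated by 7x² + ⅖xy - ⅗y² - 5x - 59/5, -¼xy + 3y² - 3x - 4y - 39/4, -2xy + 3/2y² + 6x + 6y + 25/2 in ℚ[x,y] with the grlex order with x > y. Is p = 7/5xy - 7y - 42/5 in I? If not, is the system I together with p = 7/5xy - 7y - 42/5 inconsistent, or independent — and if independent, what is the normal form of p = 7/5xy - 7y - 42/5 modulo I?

7/5xy - 7y - 42/5 lies in I (it reduces to 0).

First compute the reduced Gröbner basis of I by Buchberger's algorithm.
f_1 = 7x² + ⅖xy - ⅗y² - 5x - 59/5, LT = x².
f_2 = -¼xy + 3y² - 3x - 4y - 39/4, LT = xy.
f_3 = -2xy + 3/2y² + 6x + 6y + 25/2, LT = xy.

S(f_1,f_2): lcm = x²y. S = 422/35xy² - 3/35y³ - 12x² - 117/7xy - 39x - 59/35y.
  reduce S modulo (f_1, f_2, f_3):
  remainder 723/5y³ - 74288/35y² + 1881x + 73483/35y + 218667/35 ≠ 0; add h_4 = 723/5y³ - 74288/35y² + 1881x + 73483/35y + 218667/35 to the basis.

S(f_1,f_3): lcm = x²y. S = 113/140xy² - 3/35y³ + 3x² + 16/7xy + 25/4x - 59/35y.
  reduce S modulo (f_1, f_2, f_3, h_4):
  remainder 63093/1687y² - 24707/964x - 346903/6748y - 193056/1687 ≠ 0; add h_5 = 63093/1687y² - 24707/964x - 346903/6748y - 193056/1687 to the basis.

S(f_2,f_3): lcm = xy. S = -45/4y² + 15x + 19y + 181/4.
  reduce S modulo (f_1, f_2, f_3, h_4, h_5):
  remainder 2453205/336496x + 1189879/336496y + 910771/84124 ≠ 0; add h_6 = 2453205/336496x + 1189879/336496y + 910771/84124 to the basis.

S(f_3,h_4): lcm = xy³. S = -¾y⁴ + 59105/5061xy² - 3y³ - 3135/241x² - 73483/5061xy - 25/4y² - 72889/1687x.
  reduce S modulo (f_1, f_2, f_3, h_4, h_5, h_6):
  remainder -31361342127863/1042916322420y - 31361342127863/1042916322420 ≠ 0; add h_7 = -31361342127863/1042916322420y - 31361342127863/1042916322420 to the basis.

The other S-polynomials (S(f_1,h_4), S(f_2,h_4), S(f_1,h_5), S(f_2,h_5), S(f_3,h_5), S(h_4,h_5), S(f_1,h_6), S(f_2,h_6), S(f_3,h_6), S(h_4,h_6), S(h_5,h_6), S(f_1,h_7), S(f_2,h_7), S(f_3,h_7), S(h_4,h_7), S(h_5,h_7), S(h_6,h_7)) all reduce to 0 modulo the current basis, so we have a Gröbner basis.
Inter-reduce: drop elements whose leading term is divisible by another's, tail-reduce, and make monic.
Reduced Gröbner basis: {x + 1, y + 1}.
Label its elements g_1 = x + 1, g_2 = y + 1.

Reduce p = 7/5xy - 7y - 42/5 modulo G:
  leading term xy: subtract (7/5y)·g_1 from 7/5xy - 7y - 42/5 → -42/5y - 42/5
  leading term y: subtract (-42/5)·g_2 from -42/5y - 42/5 → 0
  normal form = 0.
Since the normal form is 0, p ∈ I.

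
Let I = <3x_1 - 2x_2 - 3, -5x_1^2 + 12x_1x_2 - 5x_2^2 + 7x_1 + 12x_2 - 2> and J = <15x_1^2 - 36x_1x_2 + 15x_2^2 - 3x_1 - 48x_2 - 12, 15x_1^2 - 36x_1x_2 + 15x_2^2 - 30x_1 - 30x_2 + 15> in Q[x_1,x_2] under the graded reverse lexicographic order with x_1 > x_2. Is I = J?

Yes, the ideals are equal.

For a fixed monomial order, each ideal has a unique reduced Gröbner basis; comparing bases decides equality.
Buchberger on the first generating set:
f_1 = 3x_1 - 2x_2 - 3, LT = x_1.
f_2 = -5x_1^2 + 12x_1x_2 - 5x_2^2 + 7x_1 + 12x_2 - 2, LT = x_1^2.

S(f_1,f_2): lcm = x_1^2. S = 26/15x_1x_2 - x_2^2 + 2/5x_1 + 12/5x_2 - 2/5.
  reduce S modulo (f_1, f_2):
  remainder 7/45x_2^2 + 22/5x_2 ≠ 0; add g_3 = 7/45x_2^2 + 22/5x_2 to the basis.

The other S-polynomials (S(f_1,g_3), S(f_2,g_3)) all reduce to 0 modulo the current basis, so we have a Gröbner basis.
Inter-reduce: drop elements whose leading term is divisible by another's, tail-reduce, and make monic.
Reduced Gröbner basis: {x_2^2 + 198/7x_2, x_1 - 2/3x_2 - 1}.

Buchberger on the second generating set:
h_1 = 15x_1^2 - 36x_1x_2 + 15x_2^2 - 3x_1 - 48x_2 - 12, LT = x_1^2.
h_2 = 15x_1^2 - 36x_1x_2 + 15x_2^2 - 30x_1 - 30x_2 + 15, LT = x_1^2.

S(h_1,h_2): lcm = x_1^2. S = 9/5x_1 - 6/5x_2 - 9/5.
  reduce S modulo (h_1, h_2):
  remainder 9/5x_1 - 6/5x_2 - 9/5 ≠ 0; add k_3 = 9/5x_1 - 6/5x_2 - 9/5 to the basis.

S(h_1,k_3): lcm = x_1^2. S = -26/15x_1x_2 + x_2^2 + 4/5x_1 - 16/5x_2 - 4/5.
  reduce S modulo (h_1, h_2, k_3):
  remainder -7/45x_2^2 - 22/5x_2 ≠ 0; add k_4 = -7/45x_2^2 - 22/5x_2 to the basis.

The other S-polynomials (S(h_2,k_3), S(h_1,k_4), S(h_2,k_4), S(k_3,k_4)) all reduce to 0 modulo the current basis, so we have a Gröbner basis.
Inter-reduce: drop elements whose leading term is divisible by another's, tail-reduce, and make monic.
Reduced Gröbner basis: {x_2^2 + 198/7x_2, x_1 - 2/3x_2 - 1}.

These coincide, so the ideals are equal.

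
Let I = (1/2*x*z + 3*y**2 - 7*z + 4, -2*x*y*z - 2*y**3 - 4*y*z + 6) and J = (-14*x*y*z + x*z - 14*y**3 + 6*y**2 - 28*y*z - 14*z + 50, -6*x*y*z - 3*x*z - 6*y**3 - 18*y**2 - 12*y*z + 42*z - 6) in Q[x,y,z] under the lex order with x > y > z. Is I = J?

Yes, the ideals are equal.

Two ideals are equal iff their reduced Gröbner bases coincide (the reduced basis is unique for a fixed ordering).
Buchberger on the first generating set:
f_1 = 1/2*x*z + 3*y**2 - 7*z + 4, LT = x*z.
f_2 = -2*x*y*z - 2*y**3 - 4*y*z + 6, LT = x*y*z.

S(f_1,f_2): lcm = x*y*z. S = 5*y**3 - 16*y*z + 8*y + 3.
  reduce S modulo (f_1, f_2):
  remainder 5*y**3 - 16*y*z + 8*y + 3 ≠ 0; add g_3 = 5*y**3 - 16*y*z + 8*y + 3 to the basis.

The other S-polynomials (S(f_1,g_3), S(f_2,g_3)) all reduce to 0 modulo the current basis, so we have a Gröbner basis.
Inter-reduce: drop elements whose leading term is divisible by another's, tail-reduce, and make monic.
Reduced Gröbner basis: {x*z + 6*y**2 - 14*z + 8, y**3 - 16/5*y*z + 8/5*y + 3/5}.

Buchberger on the second generating set:
h_1 = -14*x*y*z + x*z - 14*y**3 + 6*y**2 - 28*y*z - 14*z + 50, LT = x*y*z.
h_2 = -6*x*y*z - 3*x*z - 6*y**3 - 18*y**2 - 12*y*z + 42*z - 6, LT = x*y*z.

S(h_1,h_2): lcm = x*y*z. S = -4/7*x*z - 24/7*y**2 + 8*z - 32/7.
  reduce S modulo (h_1, h_2):
  remainder -4/7*x*z - 24/7*y**2 + 8*z - 32/7 ≠ 0; add k_3 = -4/7*x*z - 24/7*y**2 + 8*z - 32/7 to the basis.

S(h_1,k_3): lcm = x*y*z. S = -1/14*x*z - 5*y**3 - 3/7*y**2 + 16*y*z - 8*y + z - 25/7.
  reduce S modulo (h_1, h_2, k_3):
  remainder -5*y**3 + 16*y*z - 8*y - 3 ≠ 0; add k_4 = -5*y**3 + 16*y*z - 8*y - 3 to the basis.

The other S-polynomials (S(h_2,k_3), S(h_1,k_4), S(h_2,k_4), S(k_3,k_4)) all reduce to 0 modulo the current basis, so we have a Gröbner basis.
Inter-reduce: drop elements whose leading term is divisible by another's, tail-reduce, and make monic.
Reduced Gröbner basis: {x*z + 6*y**2 - 14*z + 8, y**3 - 16/5*y*z + 8/5*y + 3/5}.

These coincide, so the ideals are equal.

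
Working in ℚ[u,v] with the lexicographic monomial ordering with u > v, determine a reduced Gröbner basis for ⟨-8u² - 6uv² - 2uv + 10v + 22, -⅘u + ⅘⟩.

f_1 = -8u² - 6uv² - 2uv + 10v + 22, LT = u².
f_2 = -⅘u + ⅘, LT = u.

S(f_1,f_2): lcm = u². S = ¾uv² + ¼uv + u - 5/4v - 11/4.
  leading term uv²: subtract (-15/16v²)·f_2 from ¾uv² + ¼uv + u - 5/4v - 11/4 → ¼uv + u + ¾v² - 5/4v - 11/4
  leading term uv: subtract (-5/16v)·f_2 from ¼uv + u + ¾v² - 5/4v - 11/4 → u + ¾v² - v - 11/4
  leading term u: subtract (-5/4)·f_2 from u + ¾v² - v - 11/4 → ¾v² - v - 7/4
  leading term v²: no divisor's leading term divides it; move ¾v² to the remainder.
  leading term v: no divisor's leading term divides it; move -v to the remainder.
  leading term 1: no divisor's leading term divides it; move -7/4 to the remainder.
  remainder ¾v² - v - 7/4 ≠ 0; add g_3 = ¾v² - v - 7/4 to the basis.

S(f_1,g_3): leading monomials are coprime, so the S-polynomial reduces to 0 (Buchberger's first criterion).
S(f_2,g_3): leading monomials are coprime, so the S-polynomial reduces to 0 (Buchberger's first criterion).
Every S-polynomial of the final basis reduces to 0, so we have a Gröbner basis.
Inter-reduce: drop elements whose leading term is divisible by another's, tail-reduce, and make monic.

G = {u - 1, v² - 4/3v - 7/3}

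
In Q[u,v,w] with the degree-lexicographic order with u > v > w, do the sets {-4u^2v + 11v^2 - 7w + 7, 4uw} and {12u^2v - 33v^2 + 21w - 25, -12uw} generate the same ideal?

No, the ideals differ.

Equality of ideals is decidable: compute both reduced Gröbner bases (unique for the ordering) and check whether they agree.
Buchberger on the first generating set:
f_1 = -4u^2v + 11v^2 - 7w + 7, LT = u^2v.
f_2 = 4uw, LT = uw.

S(f_1,f_2): lcm = u^2vw. S = -11/4v^2w + 7/4w^2 - 7/4w.
  leading term v^2w: no divisor's leading term divides it; move -11/4v^2w to the remainder.
  leading term w^2: no divisor's leading term divides it; move 7/4w^2 to the remainder.
  leading term w: no divisor's leading term divides it; move -7/4w to the remainder.
  remainder -11/4v^2w + 7/4w^2 - 7/4w ≠ 0; add g_3 = -11/4v^2w + 7/4w^2 - 7/4w to the basis.

S(f_1,g_3): lcm = u^2v^2w. S = 7/11u^2w^2 - 11/4v^3w - 7/11u^2w + 7/4vw^2 - 7/4vw.
  leading term u^2w^2: subtract (7/44uw)·f_2 from 7/11u^2w^2 - 11/4v^3w - 7/11u^2w + 7/4vw^2 - 7/4vw → -11/4v^3w - 7/11u^2w + 7/4vw^2 - 7/4vw
  leading term v^3w: subtract (v)·g_3 from -11/4v^3w - 7/11u^2w + 7/4vw^2 - 7/4vw → -7/11u^2w
  leading term u^2w: subtract (-7/44u)·f_2 from -7/11u^2w → 0
  remainder 0.

S(f_2,g_3): lcm = uv^2w. S = 7/11uw^2 - 7/11uw.
  leading term uw^2: subtract (7/44w)·f_2 from 7/11uw^2 - 7/11uw → -7/11uw
  leading term uw: subtract (-7/44)·f_2 from -7/11uw → 0
  remainder 0.

Every S-polynomial of the final basis reduces to 0, so we have a Gröbner basis.
Inter-reduce: drop elements whose leading term is divisible by another's, tail-reduce, and make monic.
Reduced Gröbner basis: {u^2v - 11/4v^2 + 7/4w - 7/4, v^2w - 7/11w^2 + 7/11w, uw}.

Buchberger on the second generating set:
h_1 = 12u^2v - 33v^2 + 21w - 25, LT = u^2v.
h_2 = -12uw, LT = uw.

S(h_1,h_2): lcm = u^2vw. S = -11/4v^2w + 7/4w^2 - 25/12w.
  leading term v^2w: no divisor's leading term divides it; move -11/4v^2w to the remainder.
  leading term w^2: no divisor's leading term divides it; move 7/4w^2 to the remainder.
  leading term w: no divisor's leading term divides it; move -25/12w to the remainder.
  remainder -11/4v^2w + 7/4w^2 - 25/12w ≠ 0; add k_3 = -11/4v^2w + 7/4w^2 - 25/12w to the basis.

S(h_1,k_3): lcm = u^2v^2w. S = 7/11u^2w^2 - 11/4v^3w - 25/33u^2w + 7/4vw^2 - 25/12vw.
  leading term u^2w^2: subtract (-7/132uw)·h_2 from 7/11u^2w^2 - 11/4v^3w - 25/33u^2w + 7/4vw^2 - 25/12vw → -11/4v^3w - 25/33u^2w + 7/4vw^2 - 25/12vw
  leading term v^3w: subtract (v)·k_3 from -11/4v^3w - 25/33u^2w + 7/4vw^2 - 25/12vw → -25/33u^2w
  leading term u^2w: subtract (25/396u)·h_2 from -25/33u^2w → 0
  remainder 0.

S(h_2,k_3): lcm = uv^2w. S = 7/11uw^2 - 25/33uw.
  leading term uw^2: subtract (-7/132w)·h_2 from 7/11uw^2 - 25/33uw → -25/33uw
  leading term uw: subtract (25/396)·h_2 from -25/33uw → 0
  remainder 0.

Every S-polynomial of the final basis reduces to 0, so we have a Gröbner basis.
Inter-reduce: drop elements whose leading term is divisible by another's, tail-reduce, and make monic.
Reduced Gröbner basis: {u^2v - 11/4v^2 + 7/4w - 25/12, v^2w - 7/11w^2 + 25/33w, uw}.

Since the reduced bases disagree, the two ideals are not the same.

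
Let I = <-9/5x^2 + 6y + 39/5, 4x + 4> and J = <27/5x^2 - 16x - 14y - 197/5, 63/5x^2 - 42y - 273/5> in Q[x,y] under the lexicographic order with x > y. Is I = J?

No, the ideals differ.

For a fixed monomial order, each ideal has a unique reduced Gröbner basis; comparing bases decides equality.
Buchberger on the first generating set:
f_1 = -9/5x^2 + 6y + 39/5, LT = x^2.
f_2 = 4x + 4, LT = x.

S(f_1,f_2): lcm = x^2. S = -x - 10/3y - 13/3.
  leading term x: subtract (-1/4)·f_2 from -x - 10/3y - 13/3 → -10/3y - 10/3
  leading term y: no divisor's leading term divides it; move -10/3y to the remainder.
  leading term 1: no divisor's leading term divides it; move -10/3 to the remainder.
  remainder -10/3y - 10/3 ≠ 0; add g_3 = -10/3y - 10/3 to the basis.

S(f_1,g_3): leading monomials are coprime, so the S-polynomial reduces to 0 (Buchberger's first criterion).
S(f_2,g_3): leading monomials are coprime, so the S-polynomial reduces to 0 (Buchberger's first criterion).
Every S-polynomial of the final basis reduces to 0, so we have a Gröbner basis.
Inter-reduce: drop elements whose leading term is divisible by another's, tail-reduce, and make monic.
Reduced Gröbner basis: {x + 1, y + 1}.

Buchberger on the second generating set:
h_1 = 27/5x^2 - 16x - 14y - 197/5, LT = x^2.
h_2 = 63/5x^2 - 42y - 273/5, LT = x^2.

S(h_1,h_2): lcm = x^2. S = -80/27x + 20/27y - 80/27.
  leading term x: no divisor's leading term divides it; move -80/27x to the remainder.
  leading term y: no divisor's leading term divides it; move 20/27y to the remainder.
  leading term 1: no divisor's leading term divides it; move -80/27 to the remainder.
  remainder -80/27x + 20/27y - 80/27 ≠ 0; add k_3 = -80/27x + 20/27y - 80/27 to the basis.

S(h_1,k_3): lcm = x^2. S = 1/4xy - 107/27x - 70/27y - 197/27.
  leading term xy: subtract (-27/320y)·k_3 from 1/4xy - 107/27x - 70/27y - 197/27 → -107/27x + 1/16y^2 - 307/108y - 197/27
  leading term x: subtract (107/80)·k_3 from -107/27x + 1/16y^2 - 307/108y - 197/27 → 1/16y^2 - 23/6y - 10/3
  leading term y^2: no divisor's leading term divides it; move 1/16y^2 to the remainder.
  leading term y: no divisor's leading term divides it; move -23/6y to the remainder.
  leading term 1: no divisor's leading term divides it; move -10/3 to the remainder.
  remainder 1/16y^2 - 23/6y - 10/3 ≠ 0; add k_4 = 1/16y^2 - 23/6y - 10/3 to the basis.

S(h_2,k_3): lcm = x^2. S = 1/4xy - x - 10/3y - 13/3.
  leading term xy: subtract (-27/320y)·k_3 from 1/4xy - x - 10/3y - 13/3 → -x + 1/16y^2 - 43/12y - 13/3
  leading term x: subtract (27/80)·k_3 from -x + 1/16y^2 - 43/12y - 13/3 → 1/16y^2 - 23/6y - 10/3
  leading term y^2: subtract (1)·k_4 from 1/16y^2 - 23/6y - 10/3 → 0
  remainder 0.

S(h_1,k_4): leading monomials are coprime, so the S-polynomial reduces to 0 (Buchberger's first criterion).
S(h_2,k_4): leading monomials are coprime, so the S-polynomial reduces to 0 (Buchberger's first criterion).
S(k_3,k_4): leading monomials are coprime, so the S-polynomial reduces to 0 (Buchberger's first criterion).
Every S-polynomial of the final basis reduces to 0, so we have a Gröbner basis.
Inter-reduce: drop elements whose leading term is divisible by another's, tail-reduce, and make monic.
Reduced Gröbner basis: {x - 1/4y + 1, y^2 - 184/3y - 160/3}.

Since the reduced bases disagree, the two ideals are not the same.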